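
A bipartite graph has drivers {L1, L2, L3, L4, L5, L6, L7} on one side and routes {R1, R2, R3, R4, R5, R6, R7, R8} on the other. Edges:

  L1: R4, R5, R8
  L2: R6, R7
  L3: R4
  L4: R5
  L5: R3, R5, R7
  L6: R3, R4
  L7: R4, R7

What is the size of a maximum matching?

6

Unit-capacity flow: source→left, listed edges, right→sink; max matching = max flow.
Augmenting path L1→R4 (+1); matched 1.
Augmenting path L2→R6 (+1); matched 2.
Augmenting path L4→R5 (+1); matched 3.
Augmenting path L5→R3 (+1); matched 4.
Augmenting path L7→R7 (+1); matched 5.
Augmenting path L3→R4→L1→R8 (+1); matched 6.
No augmenting path remains; maximum matching = 6.
König certificate: {L1, L2, R3, R4, R5, R7} is a vertex cover of size 6 (every listed pair touches it), so no matching can be larger.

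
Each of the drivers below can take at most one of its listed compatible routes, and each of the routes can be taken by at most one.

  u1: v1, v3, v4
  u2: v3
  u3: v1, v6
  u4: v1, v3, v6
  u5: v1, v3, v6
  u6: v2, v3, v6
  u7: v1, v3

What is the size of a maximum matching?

5

Unit-capacity flow: source→left, listed edges, right→sink; max matching = max flow.
Augmenting path u1→v1 (+1); matched 1.
Augmenting path u2→v3 (+1); matched 2.
Augmenting path u3→v6 (+1); matched 3.
Augmenting path u6→v2 (+1); matched 4.
Augmenting path u4→v1→u1→v4 (+1); matched 5.
No augmenting path remains; maximum matching = 5.
König certificate: {u1, u6, v1, v3, v6} is a vertex cover of size 5 (every listed pair touches it), so no matching can be larger.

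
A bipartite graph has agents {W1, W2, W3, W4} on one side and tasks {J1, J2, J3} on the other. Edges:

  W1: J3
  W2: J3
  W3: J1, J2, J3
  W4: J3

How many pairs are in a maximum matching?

2

Unit-capacity flow: source→left, listed edges, right→sink; max matching = max flow.
Augmenting path W1→J3 (+1); matched 1.
Augmenting path W3→J1 (+1); matched 2.
No augmenting path remains; maximum matching = 2.
König certificate: {W3, J3} is a vertex cover of size 2 (every listed pair touches it), so no matching can be larger.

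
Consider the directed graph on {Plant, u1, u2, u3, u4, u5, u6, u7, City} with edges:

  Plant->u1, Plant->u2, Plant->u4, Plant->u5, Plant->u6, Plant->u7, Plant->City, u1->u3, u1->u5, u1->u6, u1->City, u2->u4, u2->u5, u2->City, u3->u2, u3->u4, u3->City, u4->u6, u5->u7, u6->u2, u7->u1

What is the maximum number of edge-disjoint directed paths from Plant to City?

Assign every edge capacity 1; by Menger, the answer equals the max flow.
Path Plant→City (+1); total 1.
Path Plant→u1→City (+1); total 2.
Path Plant→u2→City (+1); total 3.
Path Plant→u7→u1→u3→City (+1); total 4.
No residual Plant→City path; max flow = 4.
Certifying cut of size 4: {Plant→City, Plant→u1, u2→City, u7→u1}.

4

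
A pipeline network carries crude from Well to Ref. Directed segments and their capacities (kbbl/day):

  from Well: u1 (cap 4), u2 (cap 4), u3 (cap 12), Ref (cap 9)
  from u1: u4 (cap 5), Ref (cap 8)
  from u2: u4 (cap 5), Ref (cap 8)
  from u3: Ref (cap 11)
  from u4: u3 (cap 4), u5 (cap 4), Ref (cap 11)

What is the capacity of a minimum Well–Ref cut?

28

Augment Well→Ref: bottleneck 9, flow now 9.
Augment Well→u1→Ref: bottleneck 4, flow now 13.
Augment Well→u2→Ref: bottleneck 4, flow now 17.
Augment Well→u3→Ref: bottleneck 11, flow now 28.
No augmenting path remains; maximum flow = 28.
By max-flow min-cut, the minimum cut capacity equals the max flow.
In the residual graph, reachable from Well: {Well, u3}.
Min-cut edges: Well→u1 (4), Well→u2 (4), Well→Ref (9), u3→Ref (11); capacity 4 + 4 + 9 + 11 = 28.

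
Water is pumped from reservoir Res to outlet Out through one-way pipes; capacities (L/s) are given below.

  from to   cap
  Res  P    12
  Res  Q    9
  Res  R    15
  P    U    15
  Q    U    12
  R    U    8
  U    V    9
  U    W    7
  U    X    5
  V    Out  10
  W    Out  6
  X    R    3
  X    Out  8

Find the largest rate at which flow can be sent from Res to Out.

Augment Res→P→U→V→Out: bottleneck 9, flow now 9.
Augment Res→P→U→W→Out: bottleneck 3, flow now 12.
Augment Res→Q→U→W→Out: bottleneck 3, flow now 15.
Augment Res→Q→U→X→Out: bottleneck 5, flow now 20.
No augmenting path remains; maximum flow = 20.
In the residual graph, reachable from Res: {Res, P, Q, R, U, W}.
Min-cut edges: U→V (9), U→X (5), W→Out (6); capacity 9 + 5 + 6 = 20.
This cut is saturated, so no flow can exceed 20.

20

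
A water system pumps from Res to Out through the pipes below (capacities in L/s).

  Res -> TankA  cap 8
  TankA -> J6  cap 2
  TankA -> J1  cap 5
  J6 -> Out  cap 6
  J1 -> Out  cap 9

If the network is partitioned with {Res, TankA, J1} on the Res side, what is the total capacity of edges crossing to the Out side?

11

Edges leaving {Res, TankA, J1}: TankA→J6 (2), J1→Out (9).
Cut capacity = 2 + 9 = 11.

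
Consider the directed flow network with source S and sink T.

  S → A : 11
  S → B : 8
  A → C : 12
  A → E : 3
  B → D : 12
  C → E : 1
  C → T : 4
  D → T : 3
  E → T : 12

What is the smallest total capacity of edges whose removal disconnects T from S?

Augment S→A→C→T: bottleneck 4, flow now 4.
Augment S→A→E→T: bottleneck 3, flow now 7.
Augment S→B→D→T: bottleneck 3, flow now 10.
Augment S→A→C→E→T: bottleneck 1, flow now 11.
No augmenting path remains; maximum flow = 11.
By max-flow min-cut, the minimum cut capacity equals the max flow.
In the residual graph, reachable from S: {S, A, B, C, D}.
Min-cut edges: A→E (3), C→E (1), C→T (4), D→T (3); capacity 3 + 1 + 4 + 3 = 11.

11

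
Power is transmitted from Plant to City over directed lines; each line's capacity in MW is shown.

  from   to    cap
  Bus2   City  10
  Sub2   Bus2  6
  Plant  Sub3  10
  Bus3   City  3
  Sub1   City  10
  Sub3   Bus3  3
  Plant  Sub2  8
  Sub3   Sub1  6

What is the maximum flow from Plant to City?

15

Augment Plant→Sub2→Bus2→City: bottleneck 6, flow now 6.
Augment Plant→Sub3→Bus3→City: bottleneck 3, flow now 9.
Augment Plant→Sub3→Sub1→City: bottleneck 6, flow now 15.
No augmenting path remains; maximum flow = 15.
In the residual graph, reachable from Plant: {Plant, Sub2, Sub3}.
Min-cut edges: Sub2→Bus2 (6), Sub3→Bus3 (3), Sub3→Sub1 (6); capacity 6 + 3 + 6 = 15.
This cut is saturated, so no flow can exceed 15.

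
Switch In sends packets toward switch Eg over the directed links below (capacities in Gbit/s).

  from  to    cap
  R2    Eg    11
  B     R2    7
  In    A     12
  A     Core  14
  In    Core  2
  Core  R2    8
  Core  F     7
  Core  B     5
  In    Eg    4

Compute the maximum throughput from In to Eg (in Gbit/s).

Augment In→Eg: bottleneck 4, flow now 4.
Augment In→Core→R2→Eg: bottleneck 2, flow now 6.
Augment In→A→Core→R2→Eg: bottleneck 6, flow now 12.
Augment In→A→Core→B→R2→Eg: bottleneck 3, flow now 15.
No augmenting path remains; maximum flow = 15.
In the residual graph, reachable from In: {In, A, Core, B, F, R2}.
Min-cut edges: In→Eg (4), R2→Eg (11); capacity 4 + 11 = 15.
This cut is saturated, so no flow can exceed 15.

15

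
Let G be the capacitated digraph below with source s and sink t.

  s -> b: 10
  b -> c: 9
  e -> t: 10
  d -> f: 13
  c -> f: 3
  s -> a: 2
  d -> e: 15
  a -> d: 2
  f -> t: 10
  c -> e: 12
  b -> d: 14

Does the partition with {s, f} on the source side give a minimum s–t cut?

Given cut capacity: 2 + 10 + 10 = 22.
Augment s→a→d→e→t: bottleneck 2, flow now 2.
Augment s→b→c→e→t: bottleneck 8, flow now 10.
Augment s→b→c→f→t: bottleneck 1, flow now 11.
Augment s→b→d→f→t: bottleneck 1, flow now 12.
No augmenting path remains; maximum flow = 12.
In the residual graph, reachable from s: {s}.
Min-cut edges: s→a (2), s→b (10); capacity 2 + 10 = 12.
Cut capacity 22 exceeds the max flow 12, so it is not minimum.

No — its capacity is 22, but the minimum cut has capacity 12.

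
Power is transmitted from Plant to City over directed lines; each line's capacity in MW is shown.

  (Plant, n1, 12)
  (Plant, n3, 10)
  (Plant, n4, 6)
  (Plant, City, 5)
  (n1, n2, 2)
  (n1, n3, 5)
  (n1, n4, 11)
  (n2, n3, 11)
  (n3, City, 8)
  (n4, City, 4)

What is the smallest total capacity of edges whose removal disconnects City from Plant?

17

Augment Plant→City: bottleneck 5, flow now 5.
Augment Plant→n3→City: bottleneck 8, flow now 13.
Augment Plant→n4→City: bottleneck 4, flow now 17.
No augmenting path remains; maximum flow = 17.
By max-flow min-cut, the minimum cut capacity equals the max flow.
In the residual graph, reachable from Plant: {Plant, n1, n2, n3, n4}.
Min-cut edges: Plant→City (5), n3→City (8), n4→City (4); capacity 5 + 8 + 4 = 17.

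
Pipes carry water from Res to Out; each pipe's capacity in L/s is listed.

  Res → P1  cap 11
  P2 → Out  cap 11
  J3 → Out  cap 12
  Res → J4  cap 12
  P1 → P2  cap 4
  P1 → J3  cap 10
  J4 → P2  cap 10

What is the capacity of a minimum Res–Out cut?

21

Augment Res→J4→P2→Out: bottleneck 10, flow now 10.
Augment Res→P1→J3→Out: bottleneck 10, flow now 20.
Augment Res→P1→P2→Out: bottleneck 1, flow now 21.
No augmenting path remains; maximum flow = 21.
By max-flow min-cut, the minimum cut capacity equals the max flow.
In the residual graph, reachable from Res: {Res, J4}.
Min-cut edges: Res→P1 (11), J4→P2 (10); capacity 11 + 10 = 21.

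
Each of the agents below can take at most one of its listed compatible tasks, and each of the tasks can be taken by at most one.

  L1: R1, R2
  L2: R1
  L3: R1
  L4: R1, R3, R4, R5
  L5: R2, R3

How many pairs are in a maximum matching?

Unit-capacity flow: source→left, listed edges, right→sink; max matching = max flow.
Augmenting path L1→R1 (+1); matched 1.
Augmenting path L4→R3 (+1); matched 2.
Augmenting path L5→R2 (+1); matched 3.
Augmenting path L2→R1→L1→R2→L5→R3→L4→R4 (+1); matched 4.
No augmenting path remains; maximum matching = 4.
König certificate: {L1, L4, L5, R1} is a vertex cover of size 4 (every listed pair touches it), so no matching can be larger.

4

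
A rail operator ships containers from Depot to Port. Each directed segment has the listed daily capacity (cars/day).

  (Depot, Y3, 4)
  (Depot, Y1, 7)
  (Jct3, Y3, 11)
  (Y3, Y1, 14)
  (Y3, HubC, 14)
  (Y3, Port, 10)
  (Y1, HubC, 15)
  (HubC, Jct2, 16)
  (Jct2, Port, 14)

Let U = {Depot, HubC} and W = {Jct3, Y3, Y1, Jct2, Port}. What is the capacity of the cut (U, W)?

27

Edges leaving {Depot, HubC}: Depot→Y3 (4), Depot→Y1 (7), HubC→Jct2 (16).
Cut capacity = 4 + 7 + 16 = 27.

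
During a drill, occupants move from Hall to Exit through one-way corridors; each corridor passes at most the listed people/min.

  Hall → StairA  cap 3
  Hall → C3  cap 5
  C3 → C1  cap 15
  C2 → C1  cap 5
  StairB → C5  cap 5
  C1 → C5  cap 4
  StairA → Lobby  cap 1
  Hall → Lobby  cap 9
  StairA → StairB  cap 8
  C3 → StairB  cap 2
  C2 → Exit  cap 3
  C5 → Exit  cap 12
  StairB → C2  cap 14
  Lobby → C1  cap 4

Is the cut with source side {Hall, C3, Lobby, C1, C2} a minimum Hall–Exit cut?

No — its capacity is 12, but the minimum cut has capacity 9.

Given cut capacity: 3 + 2 + 4 + 3 = 12.
Augment Hall→C3→StairB→C5→Exit: bottleneck 2, flow now 2.
Augment Hall→C3→C1→C5→Exit: bottleneck 3, flow now 5.
Augment Hall→StairA→StairB→C5→Exit: bottleneck 3, flow now 8.
Augment Hall→Lobby→C1→C5→Exit: bottleneck 1, flow now 9.
No augmenting path remains; maximum flow = 9.
In the residual graph, reachable from Hall: {Hall, C3, Lobby, C1}.
Min-cut edges: Hall→StairA (3), C3→StairB (2), C1→C5 (4); capacity 3 + 2 + 4 = 9.
Cut capacity 12 exceeds the max flow 9, so it is not minimum.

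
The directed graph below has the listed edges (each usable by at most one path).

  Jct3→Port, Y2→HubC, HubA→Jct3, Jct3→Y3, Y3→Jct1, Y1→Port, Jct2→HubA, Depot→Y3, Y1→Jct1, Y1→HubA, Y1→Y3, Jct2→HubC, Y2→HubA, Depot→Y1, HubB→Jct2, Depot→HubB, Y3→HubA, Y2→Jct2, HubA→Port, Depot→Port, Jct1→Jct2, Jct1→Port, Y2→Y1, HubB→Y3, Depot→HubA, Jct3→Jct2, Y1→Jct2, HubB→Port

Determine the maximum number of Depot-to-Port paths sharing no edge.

Assign every edge capacity 1; by Menger, the answer equals the max flow.
Path Depot→Port (+1); total 1.
Path Depot→HubB→Port (+1); total 2.
Path Depot→Y1→Port (+1); total 3.
Path Depot→HubA→Port (+1); total 4.
Path Depot→Y3→Jct1→Port (+1); total 5.
No residual Depot→Port path; max flow = 5.
Certifying cut of size 5: {Depot→HubA, Depot→HubB, Depot→Port, Depot→Y1, Depot→Y3}.

5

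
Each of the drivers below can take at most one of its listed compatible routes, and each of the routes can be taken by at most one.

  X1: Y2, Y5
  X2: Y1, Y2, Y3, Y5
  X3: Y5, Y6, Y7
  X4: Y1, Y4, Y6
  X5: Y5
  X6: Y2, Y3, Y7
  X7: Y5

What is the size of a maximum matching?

Unit-capacity flow: source→left, listed edges, right→sink; max matching = max flow.
Augmenting path X1→Y2 (+1); matched 1.
Augmenting path X2→Y1 (+1); matched 2.
Augmenting path X3→Y5 (+1); matched 3.
Augmenting path X4→Y4 (+1); matched 4.
Augmenting path X6→Y3 (+1); matched 5.
Augmenting path X5→Y5→X3→Y6 (+1); matched 6.
No augmenting path remains; maximum matching = 6.
König certificate: {X1, X2, X3, X4, X6, Y5} is a vertex cover of size 6 (every listed pair touches it), so no matching can be larger.

6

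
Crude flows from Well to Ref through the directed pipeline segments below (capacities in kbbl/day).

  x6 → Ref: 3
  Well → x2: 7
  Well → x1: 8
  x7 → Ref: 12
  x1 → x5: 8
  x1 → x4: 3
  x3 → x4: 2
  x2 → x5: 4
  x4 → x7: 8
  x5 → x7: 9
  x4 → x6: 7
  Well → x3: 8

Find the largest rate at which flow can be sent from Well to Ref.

14

Augment Well→x1→x4→x6→Ref: bottleneck 3, flow now 3.
Augment Well→x1→x5→x7→Ref: bottleneck 5, flow now 8.
Augment Well→x2→x5→x7→Ref: bottleneck 4, flow now 12.
Augment Well→x3→x4→x7→Ref: bottleneck 2, flow now 14.
No augmenting path remains; maximum flow = 14.
In the residual graph, reachable from Well: {Well, x2, x3}.
Min-cut edges: Well→x1 (8), x2→x5 (4), x3→x4 (2); capacity 8 + 4 + 2 = 14.
This cut is saturated, so no flow can exceed 14.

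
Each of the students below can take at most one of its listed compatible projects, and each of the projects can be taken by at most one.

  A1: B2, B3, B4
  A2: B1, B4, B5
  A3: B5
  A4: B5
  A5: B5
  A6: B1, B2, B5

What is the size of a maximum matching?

Unit-capacity flow: source→left, listed edges, right→sink; max matching = max flow.
Augmenting path A1→B2 (+1); matched 1.
Augmenting path A2→B1 (+1); matched 2.
Augmenting path A3→B5 (+1); matched 3.
Augmenting path A6→B1→A2→B4 (+1); matched 4.
No augmenting path remains; maximum matching = 4.
König certificate: {A1, A2, A6, B5} is a vertex cover of size 4 (every listed pair touches it), so no matching can be larger.

4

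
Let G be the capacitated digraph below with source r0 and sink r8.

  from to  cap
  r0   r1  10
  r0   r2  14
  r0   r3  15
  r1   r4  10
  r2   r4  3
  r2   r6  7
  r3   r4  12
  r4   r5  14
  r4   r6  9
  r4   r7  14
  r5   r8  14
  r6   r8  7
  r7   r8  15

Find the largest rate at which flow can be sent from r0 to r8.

Augment r0→r2→r6→r8: bottleneck 7, flow now 7.
Augment r0→r1→r4→r5→r8: bottleneck 10, flow now 17.
Augment r0→r2→r4→r5→r8: bottleneck 3, flow now 20.
Augment r0→r3→r4→r5→r8: bottleneck 1, flow now 21.
Augment r0→r3→r4→r7→r8: bottleneck 11, flow now 32.
No augmenting path remains; maximum flow = 32.
In the residual graph, reachable from r0: {r0, r2, r3}.
Min-cut edges: r0→r1 (10), r2→r4 (3), r2→r6 (7), r3→r4 (12); capacity 10 + 3 + 7 + 12 = 32.
This cut is saturated, so no flow can exceed 32.

32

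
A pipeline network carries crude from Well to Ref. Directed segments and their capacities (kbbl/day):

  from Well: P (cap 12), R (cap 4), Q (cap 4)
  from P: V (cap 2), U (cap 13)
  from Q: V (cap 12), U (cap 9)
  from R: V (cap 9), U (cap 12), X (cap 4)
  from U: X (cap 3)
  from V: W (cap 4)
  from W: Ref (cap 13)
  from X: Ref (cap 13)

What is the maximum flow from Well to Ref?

11

Augment Well→R→X→Ref: bottleneck 4, flow now 4.
Augment Well→P→U→X→Ref: bottleneck 3, flow now 7.
Augment Well→P→V→W→Ref: bottleneck 2, flow now 9.
Augment Well→Q→V→W→Ref: bottleneck 2, flow now 11.
No augmenting path remains; maximum flow = 11.
In the residual graph, reachable from Well: {Well, P, Q, U, V}.
Min-cut edges: Well→R (4), U→X (3), V→W (4); capacity 4 + 3 + 4 = 11.
This cut is saturated, so no flow can exceed 11.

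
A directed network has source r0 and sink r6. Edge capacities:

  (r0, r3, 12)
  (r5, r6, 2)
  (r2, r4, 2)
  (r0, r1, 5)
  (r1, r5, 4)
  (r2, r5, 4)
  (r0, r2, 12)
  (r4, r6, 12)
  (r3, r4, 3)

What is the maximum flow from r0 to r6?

Augment r0→r1→r5→r6: bottleneck 2, flow now 2.
Augment r0→r2→r4→r6: bottleneck 2, flow now 4.
Augment r0→r3→r4→r6: bottleneck 3, flow now 7.
No augmenting path remains; maximum flow = 7.
In the residual graph, reachable from r0: {r0, r1, r2, r3, r5}.
Min-cut edges: r2→r4 (2), r3→r4 (3), r5→r6 (2); capacity 2 + 3 + 2 = 7.
This cut is saturated, so no flow can exceed 7.

7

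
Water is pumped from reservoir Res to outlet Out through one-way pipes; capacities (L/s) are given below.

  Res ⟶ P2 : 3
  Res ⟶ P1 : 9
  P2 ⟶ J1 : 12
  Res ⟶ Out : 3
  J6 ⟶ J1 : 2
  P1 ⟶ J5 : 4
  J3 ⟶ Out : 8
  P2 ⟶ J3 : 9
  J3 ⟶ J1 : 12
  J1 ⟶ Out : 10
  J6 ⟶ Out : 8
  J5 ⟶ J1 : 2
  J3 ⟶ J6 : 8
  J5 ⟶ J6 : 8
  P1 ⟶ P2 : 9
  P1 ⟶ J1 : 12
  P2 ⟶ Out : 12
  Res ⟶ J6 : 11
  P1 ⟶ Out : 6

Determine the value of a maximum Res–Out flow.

25

Augment Res→Out: bottleneck 3, flow now 3.
Augment Res→P1→Out: bottleneck 6, flow now 9.
Augment Res→P2→Out: bottleneck 3, flow now 12.
Augment Res→J6→Out: bottleneck 8, flow now 20.
Augment Res→P1→P2→Out: bottleneck 3, flow now 23.
Augment Res→J6→J1→Out: bottleneck 2, flow now 25.
No augmenting path remains; maximum flow = 25.
In the residual graph, reachable from Res: {Res, J6}.
Min-cut edges: Res→P1 (9), Res→P2 (3), Res→Out (3), J6→J1 (2), J6→Out (8); capacity 9 + 3 + 3 + 2 + 8 = 25.
This cut is saturated, so no flow can exceed 25.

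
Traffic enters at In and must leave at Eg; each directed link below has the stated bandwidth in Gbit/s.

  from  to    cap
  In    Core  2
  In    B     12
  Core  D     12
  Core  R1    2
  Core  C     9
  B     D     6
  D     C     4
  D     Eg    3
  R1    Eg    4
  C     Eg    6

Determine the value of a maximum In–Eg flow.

Augment In→Core→D→Eg: bottleneck 2, flow now 2.
Augment In→B→D→Eg: bottleneck 1, flow now 3.
Augment In→B→D→C→Eg: bottleneck 4, flow now 7.
Augment In→B→D→Core→R1→Eg: bottleneck 1, flow now 8. (uses reverse residual edge)
No augmenting path remains; maximum flow = 8.
In the residual graph, reachable from In: {In, B}.
Min-cut edges: In→Core (2), B→D (6); capacity 2 + 6 = 8.
This cut is saturated, so no flow can exceed 8.

8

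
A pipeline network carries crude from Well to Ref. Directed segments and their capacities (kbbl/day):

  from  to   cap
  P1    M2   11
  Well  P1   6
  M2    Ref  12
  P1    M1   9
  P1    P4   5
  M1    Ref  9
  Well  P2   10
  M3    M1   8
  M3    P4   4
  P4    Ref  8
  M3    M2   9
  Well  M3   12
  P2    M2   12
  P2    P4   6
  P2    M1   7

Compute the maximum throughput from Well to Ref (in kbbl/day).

28

Augment Well→M3→M2→Ref: bottleneck 9, flow now 9.
Augment Well→M3→P4→Ref: bottleneck 3, flow now 12.
Augment Well→P1→M2→Ref: bottleneck 3, flow now 15.
Augment Well→P1→P4→Ref: bottleneck 3, flow now 18.
Augment Well→P2→P4→Ref: bottleneck 2, flow now 20.
Augment Well→P2→M1→Ref: bottleneck 7, flow now 27.
Augment Well→P2→M2→M3→M1→Ref: bottleneck 1, flow now 28. (uses reverse residual edge)
No augmenting path remains; maximum flow = 28.
In the residual graph, reachable from Well: {Well}.
Min-cut edges: Well→M3 (12), Well→P1 (6), Well→P2 (10); capacity 12 + 6 + 10 = 28.
This cut is saturated, so no flow can exceed 28.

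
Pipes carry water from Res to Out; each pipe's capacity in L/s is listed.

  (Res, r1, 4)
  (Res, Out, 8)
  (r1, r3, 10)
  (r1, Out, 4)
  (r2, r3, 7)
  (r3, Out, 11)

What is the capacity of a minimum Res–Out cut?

Augment Res→Out: bottleneck 8, flow now 8.
Augment Res→r1→Out: bottleneck 4, flow now 12.
No augmenting path remains; maximum flow = 12.
By max-flow min-cut, the minimum cut capacity equals the max flow.
In the residual graph, reachable from Res: {Res}.
Min-cut edges: Res→r1 (4), Res→Out (8); capacity 4 + 8 = 12.

12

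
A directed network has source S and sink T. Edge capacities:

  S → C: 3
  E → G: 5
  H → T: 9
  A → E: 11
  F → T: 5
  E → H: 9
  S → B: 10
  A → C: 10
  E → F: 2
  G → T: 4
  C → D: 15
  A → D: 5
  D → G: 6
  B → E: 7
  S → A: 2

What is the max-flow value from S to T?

Augment S→A→D→G→T: bottleneck 2, flow now 2.
Augment S→B→E→F→T: bottleneck 2, flow now 4.
Augment S→B→E→G→T: bottleneck 2, flow now 6.
Augment S→B→E→H→T: bottleneck 3, flow now 9.
Augment S→C→D→A→E→H→T: bottleneck 2, flow now 11. (uses reverse residual edge)
Augment S→C→D→G→E→H→T: bottleneck 1, flow now 12. (uses reverse residual edge)
No augmenting path remains; maximum flow = 12.
In the residual graph, reachable from S: {S, B}.
Min-cut edges: S→A (2), S→C (3), B→E (7); capacity 2 + 3 + 7 = 12.
This cut is saturated, so no flow can exceed 12.

12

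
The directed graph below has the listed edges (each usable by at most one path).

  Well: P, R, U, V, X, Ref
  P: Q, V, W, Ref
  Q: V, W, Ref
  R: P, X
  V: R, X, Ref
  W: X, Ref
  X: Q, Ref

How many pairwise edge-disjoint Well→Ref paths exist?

Assign every edge capacity 1; by Menger, the answer equals the max flow.
Path Well→Ref (+1); total 1.
Path Well→P→Ref (+1); total 2.
Path Well→V→Ref (+1); total 3.
Path Well→X→Ref (+1); total 4.
Path Well→R→P→Q→Ref (+1); total 5.
No residual Well→Ref path; max flow = 5.
Certifying cut of size 5: {Well→P, Well→R, Well→Ref, Well→V, Well→X}.

5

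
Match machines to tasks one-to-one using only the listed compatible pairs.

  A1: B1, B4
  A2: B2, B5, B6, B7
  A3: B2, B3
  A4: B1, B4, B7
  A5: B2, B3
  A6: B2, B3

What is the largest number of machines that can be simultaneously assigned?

Unit-capacity flow: source→left, listed edges, right→sink; max matching = max flow.
Augmenting path A1→B1 (+1); matched 1.
Augmenting path A2→B2 (+1); matched 2.
Augmenting path A3→B3 (+1); matched 3.
Augmenting path A4→B4 (+1); matched 4.
Augmenting path A5→B2→A2→B5 (+1); matched 5.
No augmenting path remains; maximum matching = 5.
König certificate: {A1, A2, A4, B2, B3} is a vertex cover of size 5 (every listed pair touches it), so no matching can be larger.

5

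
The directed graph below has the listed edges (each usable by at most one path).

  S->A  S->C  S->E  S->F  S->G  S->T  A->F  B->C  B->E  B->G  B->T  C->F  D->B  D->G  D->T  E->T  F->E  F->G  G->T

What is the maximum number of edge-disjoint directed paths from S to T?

Assign every edge capacity 1; by Menger, the answer equals the max flow.
Path S→T (+1); total 1.
Path S→E→T (+1); total 2.
Path S→G→T (+1); total 3.
No residual S→T path; max flow = 3.
Certifying cut of size 3: {E→T, G→T, S→T}.

3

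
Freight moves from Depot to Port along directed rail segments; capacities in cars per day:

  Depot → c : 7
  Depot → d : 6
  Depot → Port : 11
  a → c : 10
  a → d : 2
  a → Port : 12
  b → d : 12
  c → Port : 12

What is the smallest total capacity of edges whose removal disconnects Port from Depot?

18

Augment Depot→Port: bottleneck 11, flow now 11.
Augment Depot→c→Port: bottleneck 7, flow now 18.
No augmenting path remains; maximum flow = 18.
By max-flow min-cut, the minimum cut capacity equals the max flow.
In the residual graph, reachable from Depot: {Depot, d}.
Min-cut edges: Depot→c (7), Depot→Port (11); capacity 7 + 11 = 18.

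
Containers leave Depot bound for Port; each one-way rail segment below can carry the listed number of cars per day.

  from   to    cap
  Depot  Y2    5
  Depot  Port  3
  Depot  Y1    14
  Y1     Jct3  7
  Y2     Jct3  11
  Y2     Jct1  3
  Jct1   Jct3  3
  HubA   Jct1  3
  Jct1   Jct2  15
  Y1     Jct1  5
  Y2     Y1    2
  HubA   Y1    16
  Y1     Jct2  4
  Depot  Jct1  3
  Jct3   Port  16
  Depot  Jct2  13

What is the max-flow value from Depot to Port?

Augment Depot→Port: bottleneck 3, flow now 3.
Augment Depot→Y2→Jct3→Port: bottleneck 5, flow now 8.
Augment Depot→Y1→Jct3→Port: bottleneck 7, flow now 15.
Augment Depot→Jct1→Jct3→Port: bottleneck 3, flow now 18.
No augmenting path remains; maximum flow = 18.
In the residual graph, reachable from Depot: {Depot, Y1, Jct1, Jct2}.
Min-cut edges: Depot→Y2 (5), Depot→Port (3), Y1→Jct3 (7), Jct1→Jct3 (3); capacity 5 + 3 + 7 + 3 = 18.
This cut is saturated, so no flow can exceed 18.

18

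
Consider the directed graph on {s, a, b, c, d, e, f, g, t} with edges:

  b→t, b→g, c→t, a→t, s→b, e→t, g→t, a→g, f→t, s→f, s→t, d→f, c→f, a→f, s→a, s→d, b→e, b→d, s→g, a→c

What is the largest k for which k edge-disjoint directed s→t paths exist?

Assign every edge capacity 1; by Menger, the answer equals the max flow.
Path s→t (+1); total 1.
Path s→a→t (+1); total 2.
Path s→b→t (+1); total 3.
Path s→f→t (+1); total 4.
Path s→g→t (+1); total 5.
No residual s→t path; max flow = 5.
Certifying cut of size 5: {f→t, s→a, s→b, s→g, s→t}.

5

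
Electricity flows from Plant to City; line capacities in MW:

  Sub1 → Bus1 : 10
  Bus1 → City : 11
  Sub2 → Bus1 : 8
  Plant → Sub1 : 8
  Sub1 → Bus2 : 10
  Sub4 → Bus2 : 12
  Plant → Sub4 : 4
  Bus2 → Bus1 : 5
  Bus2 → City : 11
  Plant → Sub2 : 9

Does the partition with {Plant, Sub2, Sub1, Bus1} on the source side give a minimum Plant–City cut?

Given cut capacity: 4 + 10 + 11 = 25.
Augment Plant→Sub2→Bus1→City: bottleneck 8, flow now 8.
Augment Plant→Sub4→Bus2→City: bottleneck 4, flow now 12.
Augment Plant→Sub1→Bus2→City: bottleneck 7, flow now 19.
Augment Plant→Sub1→Bus1→City: bottleneck 1, flow now 20.
No augmenting path remains; maximum flow = 20.
In the residual graph, reachable from Plant: {Plant, Sub2}.
Min-cut edges: Plant→Sub4 (4), Plant→Sub1 (8), Sub2→Bus1 (8); capacity 4 + 8 + 8 = 20.
Cut capacity 25 exceeds the max flow 20, so it is not minimum.

No — its capacity is 25, but the minimum cut has capacity 20.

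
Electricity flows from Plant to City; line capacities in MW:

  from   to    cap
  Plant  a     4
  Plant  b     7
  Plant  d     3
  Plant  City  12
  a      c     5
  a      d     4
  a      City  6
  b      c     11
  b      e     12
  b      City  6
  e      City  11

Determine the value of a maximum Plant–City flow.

Augment Plant→City: bottleneck 12, flow now 12.
Augment Plant→a→City: bottleneck 4, flow now 16.
Augment Plant→b→City: bottleneck 6, flow now 22.
Augment Plant→b→e→City: bottleneck 1, flow now 23.
No augmenting path remains; maximum flow = 23.
In the residual graph, reachable from Plant: {Plant, d}.
Min-cut edges: Plant→a (4), Plant→b (7), Plant→City (12); capacity 4 + 7 + 12 = 23.
This cut is saturated, so no flow can exceed 23.

23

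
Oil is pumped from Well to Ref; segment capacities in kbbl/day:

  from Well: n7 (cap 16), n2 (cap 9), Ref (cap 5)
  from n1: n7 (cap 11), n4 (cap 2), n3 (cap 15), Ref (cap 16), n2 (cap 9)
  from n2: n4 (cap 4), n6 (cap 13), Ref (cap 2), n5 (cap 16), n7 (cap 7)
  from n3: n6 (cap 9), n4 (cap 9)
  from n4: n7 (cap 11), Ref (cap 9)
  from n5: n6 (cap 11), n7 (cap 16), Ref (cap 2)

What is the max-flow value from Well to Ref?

13

Augment Well→Ref: bottleneck 5, flow now 5.
Augment Well→n2→Ref: bottleneck 2, flow now 7.
Augment Well→n2→n4→Ref: bottleneck 4, flow now 11.
Augment Well→n2→n5→Ref: bottleneck 2, flow now 13.
No augmenting path remains; maximum flow = 13.
In the residual graph, reachable from Well: {Well, n2, n5, n6, n7}.
Min-cut edges: Well→Ref (5), n2→n4 (4), n2→Ref (2), n5→Ref (2); capacity 5 + 4 + 2 + 2 = 13.
This cut is saturated, so no flow can exceed 13.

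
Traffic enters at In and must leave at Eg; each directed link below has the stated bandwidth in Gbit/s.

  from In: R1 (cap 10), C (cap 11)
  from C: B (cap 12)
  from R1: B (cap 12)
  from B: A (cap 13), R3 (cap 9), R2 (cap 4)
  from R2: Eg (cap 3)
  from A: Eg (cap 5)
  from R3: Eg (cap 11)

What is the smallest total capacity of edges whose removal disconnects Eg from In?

17

Augment In→C→B→R2→Eg: bottleneck 3, flow now 3.
Augment In→C→B→A→Eg: bottleneck 5, flow now 8.
Augment In→C→B→R3→Eg: bottleneck 3, flow now 11.
Augment In→R1→B→R3→Eg: bottleneck 6, flow now 17.
No augmenting path remains; maximum flow = 17.
By max-flow min-cut, the minimum cut capacity equals the max flow.
In the residual graph, reachable from In: {In, C, R1, B, R2, A}.
Min-cut edges: B→R3 (9), R2→Eg (3), A→Eg (5); capacity 9 + 3 + 5 = 17.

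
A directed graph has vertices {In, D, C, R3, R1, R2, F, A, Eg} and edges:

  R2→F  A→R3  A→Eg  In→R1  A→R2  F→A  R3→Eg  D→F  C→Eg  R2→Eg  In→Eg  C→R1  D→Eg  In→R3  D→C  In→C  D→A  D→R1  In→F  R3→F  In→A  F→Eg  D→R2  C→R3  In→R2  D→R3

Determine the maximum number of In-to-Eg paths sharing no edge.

6

Assign every edge capacity 1; by Menger, the answer equals the max flow.
Path In→Eg (+1); total 1.
Path In→C→Eg (+1); total 2.
Path In→R3→Eg (+1); total 3.
Path In→R2→Eg (+1); total 4.
Path In→F→Eg (+1); total 5.
Path In→A→Eg (+1); total 6.
No residual In→Eg path; max flow = 6.
Certifying cut of size 6: {In→A, In→C, In→Eg, In→F, In→R2, In→R3}.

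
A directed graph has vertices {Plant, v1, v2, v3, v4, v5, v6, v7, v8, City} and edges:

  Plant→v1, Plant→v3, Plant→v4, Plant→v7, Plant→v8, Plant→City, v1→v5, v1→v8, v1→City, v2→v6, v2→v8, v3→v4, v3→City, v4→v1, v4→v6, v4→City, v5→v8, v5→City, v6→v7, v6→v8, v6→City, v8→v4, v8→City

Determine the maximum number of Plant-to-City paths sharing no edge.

Assign every edge capacity 1; by Menger, the answer equals the max flow.
Path Plant→City (+1); total 1.
Path Plant→v1→City (+1); total 2.
Path Plant→v3→City (+1); total 3.
Path Plant→v4→City (+1); total 4.
Path Plant→v8→City (+1); total 5.
No residual Plant→City path; max flow = 5.
Certifying cut of size 5: {Plant→City, Plant→v1, Plant→v3, Plant→v4, Plant→v8}.

5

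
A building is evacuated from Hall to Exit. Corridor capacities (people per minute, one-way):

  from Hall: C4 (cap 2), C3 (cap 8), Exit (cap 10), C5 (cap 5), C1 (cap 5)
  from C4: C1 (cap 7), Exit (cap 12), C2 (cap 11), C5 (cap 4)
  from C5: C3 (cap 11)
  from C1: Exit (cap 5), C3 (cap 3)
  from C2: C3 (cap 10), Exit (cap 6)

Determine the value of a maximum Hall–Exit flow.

Augment Hall→Exit: bottleneck 10, flow now 10.
Augment Hall→C4→Exit: bottleneck 2, flow now 12.
Augment Hall→C1→Exit: bottleneck 5, flow now 17.
No augmenting path remains; maximum flow = 17.
In the residual graph, reachable from Hall: {Hall, C5, C3}.
Min-cut edges: Hall→C4 (2), Hall→C1 (5), Hall→Exit (10); capacity 2 + 5 + 10 = 17.
This cut is saturated, so no flow can exceed 17.

17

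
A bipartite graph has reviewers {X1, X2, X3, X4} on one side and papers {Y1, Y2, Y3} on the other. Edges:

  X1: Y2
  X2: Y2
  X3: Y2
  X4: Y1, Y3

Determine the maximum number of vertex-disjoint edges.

Unit-capacity flow: source→left, listed edges, right→sink; max matching = max flow.
Augmenting path X1→Y2 (+1); matched 1.
Augmenting path X4→Y1 (+1); matched 2.
No augmenting path remains; maximum matching = 2.
König certificate: {X4, Y2} is a vertex cover of size 2 (every listed pair touches it), so no matching can be larger.

2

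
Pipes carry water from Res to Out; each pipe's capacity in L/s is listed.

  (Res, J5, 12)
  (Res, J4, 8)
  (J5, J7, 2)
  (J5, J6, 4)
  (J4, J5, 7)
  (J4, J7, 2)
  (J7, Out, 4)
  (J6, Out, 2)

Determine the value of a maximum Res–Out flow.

Augment Res→J5→J7→Out: bottleneck 2, flow now 2.
Augment Res→J5→J6→Out: bottleneck 2, flow now 4.
Augment Res→J4→J7→Out: bottleneck 2, flow now 6.
No augmenting path remains; maximum flow = 6.
In the residual graph, reachable from Res: {Res, J5, J4, J6}.
Min-cut edges: J5→J7 (2), J4→J7 (2), J6→Out (2); capacity 2 + 2 + 2 = 6.
This cut is saturated, so no flow can exceed 6.

6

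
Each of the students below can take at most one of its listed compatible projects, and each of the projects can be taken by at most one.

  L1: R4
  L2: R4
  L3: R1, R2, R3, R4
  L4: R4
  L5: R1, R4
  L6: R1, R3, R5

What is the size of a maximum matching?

4

Unit-capacity flow: source→left, listed edges, right→sink; max matching = max flow.
Augmenting path L1→R4 (+1); matched 1.
Augmenting path L3→R1 (+1); matched 2.
Augmenting path L6→R3 (+1); matched 3.
Augmenting path L5→R1→L3→R2 (+1); matched 4.
No augmenting path remains; maximum matching = 4.
König certificate: {L3, L5, L6, R4} is a vertex cover of size 4 (every listed pair touches it), so no matching can be larger.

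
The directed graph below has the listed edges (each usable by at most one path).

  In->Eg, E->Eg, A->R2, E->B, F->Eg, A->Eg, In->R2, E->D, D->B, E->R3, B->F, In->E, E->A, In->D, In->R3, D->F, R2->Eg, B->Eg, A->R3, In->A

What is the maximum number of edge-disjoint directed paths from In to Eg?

Assign every edge capacity 1; by Menger, the answer equals the max flow.
Path In→Eg (+1); total 1.
Path In→E→Eg (+1); total 2.
Path In→A→Eg (+1); total 3.
Path In→R2→Eg (+1); total 4.
Path In→D→B→Eg (+1); total 5.
No residual In→Eg path; max flow = 5.
Certifying cut of size 5: {In→A, In→D, In→E, In→Eg, In→R2}.

5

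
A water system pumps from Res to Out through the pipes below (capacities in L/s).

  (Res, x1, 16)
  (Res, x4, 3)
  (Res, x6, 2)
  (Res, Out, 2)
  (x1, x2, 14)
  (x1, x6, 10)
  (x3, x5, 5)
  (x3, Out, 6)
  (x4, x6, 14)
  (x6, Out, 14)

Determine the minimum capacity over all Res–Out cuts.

16

Augment Res→Out: bottleneck 2, flow now 2.
Augment Res→x6→Out: bottleneck 2, flow now 4.
Augment Res→x1→x6→Out: bottleneck 10, flow now 14.
Augment Res→x4→x6→Out: bottleneck 2, flow now 16.
No augmenting path remains; maximum flow = 16.
By max-flow min-cut, the minimum cut capacity equals the max flow.
In the residual graph, reachable from Res: {Res, x1, x2, x4, x6}.
Min-cut edges: Res→Out (2), x6→Out (14); capacity 2 + 14 = 16.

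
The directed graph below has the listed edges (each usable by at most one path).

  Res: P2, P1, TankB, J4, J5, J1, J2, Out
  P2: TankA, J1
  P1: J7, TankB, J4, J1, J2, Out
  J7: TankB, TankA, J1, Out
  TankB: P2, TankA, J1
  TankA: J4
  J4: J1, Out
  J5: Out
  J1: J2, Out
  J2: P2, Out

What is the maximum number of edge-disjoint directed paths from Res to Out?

Assign every edge capacity 1; by Menger, the answer equals the max flow.
Path Res→Out (+1); total 1.
Path Res→P1→Out (+1); total 2.
Path Res→J4→Out (+1); total 3.
Path Res→J5→Out (+1); total 4.
Path Res→J1→Out (+1); total 5.
Path Res→J2→Out (+1); total 6.
No residual Res→Out path; max flow = 6.
Certifying cut of size 6: {J1→Out, J2→Out, J4→Out, Res→J5, Res→Out, Res→P1}.

6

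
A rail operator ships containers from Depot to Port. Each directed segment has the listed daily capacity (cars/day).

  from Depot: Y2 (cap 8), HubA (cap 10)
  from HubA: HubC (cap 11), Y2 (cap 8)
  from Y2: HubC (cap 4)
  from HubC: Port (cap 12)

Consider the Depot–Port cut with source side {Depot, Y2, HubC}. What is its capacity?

22

Edges leaving {Depot, Y2, HubC}: Depot→HubA (10), HubC→Port (12).
Cut capacity = 10 + 12 = 22.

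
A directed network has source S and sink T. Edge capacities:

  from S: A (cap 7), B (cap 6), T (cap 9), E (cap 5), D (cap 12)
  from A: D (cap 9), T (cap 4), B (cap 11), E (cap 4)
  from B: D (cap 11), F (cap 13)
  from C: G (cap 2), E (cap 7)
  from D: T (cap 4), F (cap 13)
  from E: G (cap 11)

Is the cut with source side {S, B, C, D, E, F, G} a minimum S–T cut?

Given cut capacity: 7 + 9 + 4 = 20.
Augment S→T: bottleneck 9, flow now 9.
Augment S→A→T: bottleneck 4, flow now 13.
Augment S→D→T: bottleneck 4, flow now 17.
No augmenting path remains; maximum flow = 17.
In the residual graph, reachable from S: {S, A, B, D, E, F, G}.
Min-cut edges: S→T (9), A→T (4), D→T (4); capacity 9 + 4 + 4 = 17.
Cut capacity 20 exceeds the max flow 17, so it is not minimum.

No — its capacity is 20, but the minimum cut has capacity 17.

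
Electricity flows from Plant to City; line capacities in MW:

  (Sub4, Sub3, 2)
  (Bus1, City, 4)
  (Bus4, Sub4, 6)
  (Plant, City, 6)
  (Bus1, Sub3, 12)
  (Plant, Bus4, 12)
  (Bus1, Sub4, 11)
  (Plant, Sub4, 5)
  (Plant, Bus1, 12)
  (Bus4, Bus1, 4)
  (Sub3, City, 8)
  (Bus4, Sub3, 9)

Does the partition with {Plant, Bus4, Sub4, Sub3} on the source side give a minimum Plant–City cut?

Given cut capacity: 12 + 6 + 4 + 8 = 30.
Augment Plant→City: bottleneck 6, flow now 6.
Augment Plant→Bus1→City: bottleneck 4, flow now 10.
Augment Plant→Bus4→Sub3→City: bottleneck 8, flow now 18.
No augmenting path remains; maximum flow = 18.
In the residual graph, reachable from Plant: {Plant, Bus4, Bus1, Sub4, Sub3}.
Min-cut edges: Plant→City (6), Bus1→City (4), Sub3→City (8); capacity 6 + 4 + 8 = 18.
Cut capacity 30 exceeds the max flow 18, so it is not minimum.

No — its capacity is 30, but the minimum cut has capacity 18.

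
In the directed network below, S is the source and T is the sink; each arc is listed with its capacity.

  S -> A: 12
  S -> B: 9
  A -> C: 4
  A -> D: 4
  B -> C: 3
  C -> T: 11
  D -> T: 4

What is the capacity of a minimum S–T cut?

11

Augment S→A→C→T: bottleneck 4, flow now 4.
Augment S→A→D→T: bottleneck 4, flow now 8.
Augment S→B→C→T: bottleneck 3, flow now 11.
No augmenting path remains; maximum flow = 11.
By max-flow min-cut, the minimum cut capacity equals the max flow.
In the residual graph, reachable from S: {S, A, B}.
Min-cut edges: A→C (4), A→D (4), B→C (3); capacity 4 + 4 + 3 = 11.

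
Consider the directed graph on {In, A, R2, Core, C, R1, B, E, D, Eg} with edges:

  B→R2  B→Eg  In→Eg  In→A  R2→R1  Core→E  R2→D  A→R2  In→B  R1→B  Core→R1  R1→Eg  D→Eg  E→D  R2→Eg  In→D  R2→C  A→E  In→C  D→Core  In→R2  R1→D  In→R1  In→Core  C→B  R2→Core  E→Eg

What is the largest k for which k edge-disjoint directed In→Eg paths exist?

6

Assign every edge capacity 1; by Menger, the answer equals the max flow.
Path In→Eg (+1); total 1.
Path In→R2→Eg (+1); total 2.
Path In→R1→Eg (+1); total 3.
Path In→B→Eg (+1); total 4.
Path In→D→Eg (+1); total 5.
Path In→A→E→Eg (+1); total 6.
No residual In→Eg path; max flow = 6.
Certifying cut of size 6: {B→Eg, D→Eg, E→Eg, In→Eg, R1→Eg, R2→Eg}.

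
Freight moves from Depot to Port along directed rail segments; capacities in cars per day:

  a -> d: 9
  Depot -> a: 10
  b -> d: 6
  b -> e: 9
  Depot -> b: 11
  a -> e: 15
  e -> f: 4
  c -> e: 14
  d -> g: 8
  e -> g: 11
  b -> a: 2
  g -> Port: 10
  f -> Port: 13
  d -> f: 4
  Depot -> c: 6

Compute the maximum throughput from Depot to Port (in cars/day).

Augment Depot→a→d→f→Port: bottleneck 4, flow now 4.
Augment Depot→a→d→g→Port: bottleneck 5, flow now 9.
Augment Depot→a→e→f→Port: bottleneck 1, flow now 10.
Augment Depot→b→d→g→Port: bottleneck 3, flow now 13.
Augment Depot→b→e→f→Port: bottleneck 3, flow now 16.
Augment Depot→b→e→g→Port: bottleneck 2, flow now 18.
No augmenting path remains; maximum flow = 18.
In the residual graph, reachable from Depot: {Depot, a, b, c, d, e, g}.
Min-cut edges: d→f (4), e→f (4), g→Port (10); capacity 4 + 4 + 10 = 18.
This cut is saturated, so no flow can exceed 18.

18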